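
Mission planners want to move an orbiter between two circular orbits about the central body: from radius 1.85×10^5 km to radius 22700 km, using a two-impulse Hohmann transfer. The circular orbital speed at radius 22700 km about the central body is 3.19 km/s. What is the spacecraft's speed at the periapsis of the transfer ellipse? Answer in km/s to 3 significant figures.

v = 4.26 km/s

From the circular-orbit relation v² = μ/r at r = 22700 km: μ = v²r = (3.19)² × 22700 = 2.30997×10^5 km³/s².
Transfer-ellipse semi-major axis a_t = (r₁ + r₂)/2 = (1.850×10^5 + 22700)/2 = 1.0385×10^5 km.
At periapsis, r = 22700 km.
Applying v² = μ(2/r − 1/a_t): v = 4.258 km/s.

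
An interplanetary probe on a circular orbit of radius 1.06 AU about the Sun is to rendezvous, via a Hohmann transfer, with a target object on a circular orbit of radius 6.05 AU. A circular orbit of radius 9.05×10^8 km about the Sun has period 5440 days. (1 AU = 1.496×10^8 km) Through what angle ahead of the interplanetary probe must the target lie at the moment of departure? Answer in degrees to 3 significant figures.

From Kepler's third law T² = 4π²r³/μ at r = 9.05×10^8 km, T = 5440 days = 5440 × 86400 s = 4.70016×10^8 s: μ = 4π²r³/T² = 1.32459×10^11 km³/s².
In km: r₁ = 1.06 × 1.496×10^8 = 1.58576×10^8 km; r₂ = 6.05 × 1.496×10^8 = 9.0508×10^8 km.
Semi-major axis of the transfer orbit: a_t = (1.58576×10^8 + 9.0508×10^8)/2 = 5.31828×10^8 km.
The half-period of the transfer ellipse is t = π√(a_t³/μ) = 1.0587×10^8 s.
Target angular speed ω₂ = √(μ/r₂³) = 1.3366×10^-8 rad/s.
Angle swept by the target during transfer: ω₂·t = 1.4151 rad = 81.08°.
Arrival is 180° from departure on the ellipse, so φ = 180° − 81.08° = 98.9°.

φ = 98.9°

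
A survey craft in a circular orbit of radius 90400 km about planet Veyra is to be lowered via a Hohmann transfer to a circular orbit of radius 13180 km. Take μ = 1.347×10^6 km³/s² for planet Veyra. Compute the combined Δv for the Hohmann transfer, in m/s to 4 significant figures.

Δv = 5160 m/s

Semi-major axis of the transfer orbit: a_t = (90400 + 13180)/2 = 51790 km.
Circular speed at r₁: v₁ = √(μ/r₁) = √(1.347×10^6/90400) = 3.860 km/s.
Transfer-orbit speed at r₁ (vis-viva equation): v_a = √[μ(2/r₁ − 1/a_t)] = 1.947 km/s.
First burn Δv₁ = |v_a − v₁| = 1.913 km/s.
Circular speed at r₂: v₂ = √(μ/r₂) = 10.109 km/s.
Transfer-orbit speed at r₂: v_p = √[μ(2/r₂ − 1/a_t)] = 13.356 km/s.
Second burn Δv₂ = |v₂ − v_p| = 3.247 km/s.
Δv = Δv₁ + Δv₂ = 1.913 + 3.247 = 5.160 km/s.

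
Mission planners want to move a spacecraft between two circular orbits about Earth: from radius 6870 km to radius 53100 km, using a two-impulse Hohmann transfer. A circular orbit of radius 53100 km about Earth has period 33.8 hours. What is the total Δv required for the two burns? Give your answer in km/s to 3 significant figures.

Δv = 3.95 km/s

From Kepler's third law T² = 4π²r³/μ at r = 53100 km, T = 33.8 hours = 33.8 × 3600 s = 1.2168×10^5 s: μ = 4π²r³/T² = 3.99213×10^5 km³/s².
Semi-major axis of the transfer orbit: a_t = (6870 + 53100)/2 = 29985 km.
Circular speed at r₁: v₁ = √(μ/r₁) = √(3.99213×10^5/6870) = 7.622968 km/s.
Transfer-orbit speed at r₁ (v² = μ(2/r − 1/a)): v_p = √[μ(2/r₁ − 1/a_t)] = 10.14424 km/s.
First burn Δv₁ = |v_p − v₁| = 2.5213 km/s.
Circular speed at r₂: v₂ = √(μ/r₂) = 2.7419 km/s.
Transfer-orbit speed at r₂: v_a = √[μ(2/r₂ − 1/a_t)] = 1.3124 km/s.
Second burn Δv₂ = |v₂ − v_a| = 1.4295 km/s.
Total Δv = Δv₁ + Δv₂ = 3.951 km/s.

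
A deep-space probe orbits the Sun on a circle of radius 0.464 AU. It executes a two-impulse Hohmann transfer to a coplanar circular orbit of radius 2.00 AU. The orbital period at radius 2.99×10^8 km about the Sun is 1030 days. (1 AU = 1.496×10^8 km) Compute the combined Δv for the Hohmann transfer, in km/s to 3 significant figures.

Δv = 20.2 km/s

From Kepler's third law T² = 4π²r³/μ at r = 2.99×10^8 km, T = 1030 days = 1030 × 86400 s = 8.8992×10^7 s: μ = 4π²r³/T² = 1.33251×10^11 km³/s².
In km: r₁ = 0.464 × 1.496×10^8 = 6.94144×10^7 km; r₂ = 2.00 × 1.496×10^8 = 2.992×10^8 km.
Transfer-ellipse semi-major axis a_t = (r₁ + r₂)/2 = (6.94144×10^7 + 2.992×10^8)/2 = 1.843072×10^8 km.
At r₁ the circular-orbit speed is v₁ = √(μ/r₁) = 43.81 km/s.
On the transfer ellipse at r₁, vis-viva gives v_p = √[μ(2/r₁ − 1/a_t)] = 55.82 km/s.
First burn Δv₁ = |v_p − v₁| = 12.01 km/s.
At r₂, v₂ = √(μ/r₂) = 21.1035 km/s.
Transfer-orbit speed at r₂: v_a = √[μ(2/r₂ − 1/a_t)] = 12.9512 km/s.
Second burn Δv₂ = |v₂ − v_a| = 8.152 km/s.
Δv = Δv₁ + Δv₂ = 12.01 + 8.152 = 20.16 km/s.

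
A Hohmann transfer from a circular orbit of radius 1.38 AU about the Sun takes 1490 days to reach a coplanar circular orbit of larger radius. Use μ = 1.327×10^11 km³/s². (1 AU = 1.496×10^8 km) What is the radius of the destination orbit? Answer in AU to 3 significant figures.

In km: r₁ = 1.38 × 1.496×10^8 = 2.06448×10^8 km.
Transfer time t = 1490 days = 1.28736×10^8 s, and t = π√(a_t³/μ).
So a_t = (μ t²/π²)^(1/3) = (1.327×10^11 × (1.28736×10^8)² / π²)^(1/3) = 6.0626×10^8 km.
Since a_t = (r₁ + r₂)/2, r₂ = 2a_t − r₁ = 2×6.0626×10^8 − 2.06448×10^8 = 1.006072×10^9 km.
In AU: r₂ = 1.006072×10^9 / 1.496×10^8 = 6.73 AU.

r₂ = 6.73 AU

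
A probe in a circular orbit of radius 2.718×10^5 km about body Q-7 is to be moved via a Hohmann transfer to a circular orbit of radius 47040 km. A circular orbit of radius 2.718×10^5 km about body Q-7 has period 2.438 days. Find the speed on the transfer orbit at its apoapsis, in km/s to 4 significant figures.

v = 4.404 km/s

From Kepler's third law T² = 4π²r³/μ at r = 2.718×10^5 km, T = 2.438 days = 2.438 × 86400 s = 2.106432×10^5 s: μ = 4π²r³/T² = 1.78654×10^7 km³/s².
Transfer-ellipse semi-major axis a_t = (r₁ + r₂)/2 = (2.718×10^5 + 47040)/2 = 1.5942×10^5 km.
At apoapsis, r = 2.718×10^5 km.
Vis-viva: v = √[μ(2/r − 1/a_t)] = √[1.78654×10^7 × (2/2.718×10^5 − 1/1.5942×10^5)] = 4.404 km/s.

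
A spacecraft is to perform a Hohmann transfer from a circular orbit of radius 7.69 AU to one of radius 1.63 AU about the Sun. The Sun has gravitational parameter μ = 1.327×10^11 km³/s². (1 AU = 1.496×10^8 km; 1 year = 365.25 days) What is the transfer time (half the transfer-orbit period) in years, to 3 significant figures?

t = 5.03 years

In km: r₁ = 7.69 × 1.496×10^8 = 1.150424×10^9 km; r₂ = 1.63 × 1.496×10^8 = 2.43848×10^8 km.
The Hohmann ellipse has a_t = (r₁ + r₂)/2 = 6.97136×10^8 km.
Transfer time t = π√(a_t³/μ) = π√((6.97136×10^8)³ / 1.327×10^11) = 1.587×10^8 s.
Converting: 1.587×10^8 s ÷ 3.15576×10^7 s/year (365.25 × 86400) = 5.03 years.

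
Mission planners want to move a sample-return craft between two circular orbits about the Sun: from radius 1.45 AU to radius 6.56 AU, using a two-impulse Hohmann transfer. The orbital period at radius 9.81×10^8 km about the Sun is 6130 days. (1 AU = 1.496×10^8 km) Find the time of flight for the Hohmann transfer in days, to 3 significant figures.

From Kepler's third law T² = 4π²r³/μ at r = 9.81×10^8 km, T = 6130 days = 6130 × 86400 s = 5.29632×10^8 s: μ = 4π²r³/T² = 1.32867×10^11 km³/s².
In km: r₁ = 1.45 × 1.496×10^8 = 2.1692×10^8 km; r₂ = 6.56 × 1.496×10^8 = 9.81376×10^8 km.
Semi-major axis of the transfer orbit: a_t = (2.1692×10^8 + 9.81376×10^8)/2 = 5.99148×10^8 km.
Transfer time t = π√(a_t³/μ) = π√((5.99148×10^8)³ / 1.32867×10^11) = 1.264×10^8 s.
Converting: 1.264×10^8 s ÷ 86400 s/day = 1460 days.

t = 1460 days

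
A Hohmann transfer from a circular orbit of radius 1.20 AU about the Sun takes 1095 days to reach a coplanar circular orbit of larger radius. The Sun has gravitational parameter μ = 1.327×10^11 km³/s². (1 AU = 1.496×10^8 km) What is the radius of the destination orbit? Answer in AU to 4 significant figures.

In km: r₁ = 1.20 × 1.496×10^8 = 1.7952×10^8 km.
Transfer time t = 1095 days = 9.4608×10^7 s, and t = π√(a_t³/μ).
So a_t = (μ t²/π²)^(1/3) = (1.327×10^11 × (9.4608×10^7)² / π²)^(1/3) = 4.9371×10^8 km.
Since a_t = (r₁ + r₂)/2, r₂ = 2a_t − r₁ = 2×4.9371×10^8 − 1.7952×10^8 = 8.079×10^8 km.
In AU: r₂ = 8.079×10^8 / 1.496×10^8 = 5.400 AU.

r₂ = 5.400 AU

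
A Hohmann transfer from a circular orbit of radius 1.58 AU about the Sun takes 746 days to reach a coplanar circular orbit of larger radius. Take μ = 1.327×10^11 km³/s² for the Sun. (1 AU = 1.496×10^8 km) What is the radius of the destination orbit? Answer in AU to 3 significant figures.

r₂ = 3.53 AU

In km: r₁ = 1.58 × 1.496×10^8 = 2.36368×10^8 km.
Transfer time t = 746 days = 6.44544×10^7 s, and t = π√(a_t³/μ).
So a_t = (μ t²/π²)^(1/3) = (1.327×10^11 × (6.44544×10^7)² / π²)^(1/3) = 3.8226×10^8 km.
Since a_t = (r₁ + r₂)/2, r₂ = 2a_t − r₁ = 2×3.8226×10^8 − 2.36368×10^8 = 5.28152×10^8 km.
In AU: r₂ = 5.28152×10^8 / 1.496×10^8 = 3.53 AU.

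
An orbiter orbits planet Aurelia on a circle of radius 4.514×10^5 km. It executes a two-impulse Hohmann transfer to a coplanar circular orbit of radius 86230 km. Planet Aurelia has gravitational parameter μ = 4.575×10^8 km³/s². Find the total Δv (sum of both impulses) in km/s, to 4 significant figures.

The Hohmann ellipse has a_t = (r₁ + r₂)/2 = 2.68815×10^5 km.
Circular speed at r₁: v₁ = √(μ/r₁) = √(4.575×10^8/4.514×10^5) = 31.8357 km/s.
Transfer-orbit speed at r₁ (vis-viva equation): v_a = √[μ(2/r₁ − 1/a_t)] = 18.0309 km/s.
First burn Δv₁ = |v_a − v₁| = 13.80 km/s.
At r₂, v₂ = √(μ/r₂) = 72.84 km/s.
Transfer-orbit speed at r₂: v_p = √[μ(2/r₂ − 1/a_t)] = 94.39 km/s.
Second burn Δv₂ = |v₂ − v_p| = 21.55 km/s.
Δv = Δv₁ + Δv₂ = 13.80 + 21.55 = 35.35 km/s.

Δv = 35.35 km/s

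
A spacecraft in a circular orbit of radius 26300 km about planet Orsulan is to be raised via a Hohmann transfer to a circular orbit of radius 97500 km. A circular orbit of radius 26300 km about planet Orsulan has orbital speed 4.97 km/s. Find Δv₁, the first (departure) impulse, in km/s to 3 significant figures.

From the circular-orbit relation v² = μ/r at r = 26300 km: μ = v²r = (4.97)² × 26300 = 6.49634×10^5 km³/s².
The Hohmann ellipse has a_t = (r₁ + r₂)/2 = 61900 km.
On the circular orbit at r = 26300 km, v_c = √(μ/r) = 4.970 km/s.
Vis-viva on the transfer ellipse at r = 26300 km gives v_t = √[μ(2/r − 1/a_t)] = 6.238 km/s.
Δv₁ = |v_t − v_c| = |6.238 − 4.970| = 1.268 km/s.

Δv₁ = 1.27 km/s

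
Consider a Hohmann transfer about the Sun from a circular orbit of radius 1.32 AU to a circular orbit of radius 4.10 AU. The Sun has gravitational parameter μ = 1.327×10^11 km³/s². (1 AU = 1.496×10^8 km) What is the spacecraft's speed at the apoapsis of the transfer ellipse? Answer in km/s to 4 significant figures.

v = 10.27 km/s

In km: r₁ = 1.32 × 1.496×10^8 = 1.97472×10^8 km; r₂ = 4.10 × 1.496×10^8 = 6.1336×10^8 km.
Semi-major axis of the transfer orbit: a_t = (1.97472×10^8 + 6.1336×10^8)/2 = 4.05416×10^8 km.
At apoapsis, r = 6.1336×10^8 km.
Vis-viva: v = √[μ(2/r − 1/a_t)] = √[1.327×10^11 × (2/6.1336×10^8 − 1/4.05416×10^8)] = 10.27 km/s.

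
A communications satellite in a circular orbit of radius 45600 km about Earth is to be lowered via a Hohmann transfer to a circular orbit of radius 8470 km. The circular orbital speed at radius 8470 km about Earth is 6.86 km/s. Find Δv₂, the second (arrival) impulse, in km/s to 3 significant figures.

Δv₂ = 2.05 km/s

From the circular-orbit relation v² = μ/r at r = 8470 km: μ = v²r = (6.86)² × 8470 = 3.98595×10^5 km³/s².
The Hohmann ellipse has a_t = (r₁ + r₂)/2 = 27035 km.
Circular speed at r = 8470 km: v_c = √(μ/r) = 6.860 km/s.
Transfer-orbit speed at the same r (vis-viva, a = a_t): v_t = √[μ(2/r − 1/a_t)] = 8.909 km/s.
Δv₂ = |v_t − v_c| = |8.909 − 6.860| = 2.049 km/s.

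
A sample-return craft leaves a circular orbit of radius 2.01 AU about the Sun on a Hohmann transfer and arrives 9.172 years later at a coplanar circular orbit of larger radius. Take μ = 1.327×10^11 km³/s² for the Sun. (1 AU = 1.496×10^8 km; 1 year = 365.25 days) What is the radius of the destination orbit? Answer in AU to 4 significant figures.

In km: r₁ = 2.01 × 1.496×10^8 = 3.00696×10^8 km.
Transfer time t = 9.172 years × 365.25 × 86400 s = 2.894463072×10^8 s, and t = π√(a_t³/μ).
So a_t = (μ t²/π²)^(1/3) = (1.327×10^11 × (2.894463072×10^8)² / π²)^(1/3) = 1.0405×10^9 km.
Since a_t = (r₁ + r₂)/2, r₂ = 2a_t − r₁ = 2×1.0405×10^9 − 3.00696×10^8 = 1.780304×10^9 km.
In AU: r₂ = 1.780304×10^9 / 1.496×10^8 = 11.90 AU.

r₂ = 11.90 AU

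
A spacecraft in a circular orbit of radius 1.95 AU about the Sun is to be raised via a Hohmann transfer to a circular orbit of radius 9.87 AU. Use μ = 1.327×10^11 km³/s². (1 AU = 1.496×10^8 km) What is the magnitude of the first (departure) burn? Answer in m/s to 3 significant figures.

In km: r₁ = 1.95 × 1.496×10^8 = 2.9172×10^8 km; r₂ = 9.87 × 1.496×10^8 = 1.476552×10^9 km.
Transfer-ellipse semi-major axis a_t = (r₁ + r₂)/2 = (2.9172×10^8 + 1.476552×10^9)/2 = 8.84136×10^8 km.
On the circular orbit at r = 2.9172×10^8 km, v_c = √(μ/r) = 21.328 km/s.
Transfer-orbit speed at the same r (vis-viva, a = a_t): v_t = √[μ(2/r − 1/a_t)] = 27.562 km/s.
Δv₁ = |v_t − v_c| = |27.562 − 21.328| = 6.234 km/s.

Δv₁ = 6230 m/s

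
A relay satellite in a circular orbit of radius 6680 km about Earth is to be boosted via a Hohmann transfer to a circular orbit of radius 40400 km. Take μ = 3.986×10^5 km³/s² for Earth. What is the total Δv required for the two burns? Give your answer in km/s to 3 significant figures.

Δv = 3.86 km/s

Transfer-ellipse semi-major axis a_t = (r₁ + r₂)/2 = (6680 + 40400)/2 = 23540 km.
Circular speed at r₁: v₁ = √(μ/r₁) = √(3.986×10^5/6680) = 7.725 km/s.
Transfer-orbit speed at r₁ (vis-viva): v_p = √[μ(2/r₁ − 1/a_t)] = 10.12 km/s.
First burn Δv₁ = |v_p − v₁| = 2.395 km/s.
Circular speed at r₂: v₂ = √(μ/r₂) = 3.141 km/s.
Transfer-orbit speed at r₂: v_a = √[μ(2/r₂ − 1/a_t)] = 1.673 km/s.
Second burn Δv₂ = |v₂ − v_a| = 1.468 km/s.
Total Δv = Δv₁ + Δv₂ = 3.863 km/s.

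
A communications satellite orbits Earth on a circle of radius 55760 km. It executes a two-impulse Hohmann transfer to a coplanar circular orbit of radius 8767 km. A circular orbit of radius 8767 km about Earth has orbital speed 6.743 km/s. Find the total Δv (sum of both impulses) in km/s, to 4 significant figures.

Δv = 3.402 km/s

From the circular-orbit relation v² = μ/r at r = 8767 km: μ = v²r = (6.743)² × 8767 = 3.98618×10^5 km³/s².
Semi-major axis of the transfer orbit: a_t = (55760 + 8767)/2 = 32263.5 km.
Circular speed at r₁: v₁ = √(μ/r₁) = √(3.98618×10^5/55760) = 2.674 km/s.
On the transfer ellipse at r₁, vis-viva gives v_a = √[μ(2/r₁ − 1/a_t)] = 1.394 km/s.
First burn Δv₁ = |v_a − v₁| = 1.280 km/s.
At r₂, v₂ = √(μ/r₂) = 6.743 km/s.
Transfer-orbit speed at r₂: v_p = √[μ(2/r₂ − 1/a_t)] = 8.865 km/s.
Second burn Δv₂ = |v₂ − v_p| = 2.122 km/s.
Δv = Δv₁ + Δv₂ = 1.280 + 2.122 = 3.402 km/s.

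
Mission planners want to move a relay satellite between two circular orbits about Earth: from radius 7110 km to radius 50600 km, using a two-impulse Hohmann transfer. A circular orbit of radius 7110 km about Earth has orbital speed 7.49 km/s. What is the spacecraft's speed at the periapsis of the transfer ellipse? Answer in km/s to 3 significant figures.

From the circular-orbit relation v² = μ/r at r = 7110 km: μ = v²r = (7.49)² × 7110 = 3.98872×10^5 km³/s².
Transfer-ellipse semi-major axis a_t = (r₁ + r₂)/2 = (7110 + 50600)/2 = 28855 km.
The periapsis of the transfer ellipse is at r = 7110 km.
From the vis-viva equation, v = √[μ(2/r − 1/a_t)] = 9.919 km/s.

v = 9.92 km/s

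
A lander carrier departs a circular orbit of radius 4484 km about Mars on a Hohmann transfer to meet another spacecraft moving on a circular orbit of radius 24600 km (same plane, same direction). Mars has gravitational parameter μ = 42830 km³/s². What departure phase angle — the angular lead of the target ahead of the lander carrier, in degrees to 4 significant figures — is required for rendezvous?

Semi-major axis of the transfer orbit: a_t = (4484 + 24600)/2 = 14542 km.
Transfer time t = π√(a_t³/μ) = 26620 s.
The target's mean motion on its circular orbit is ω₂ = √(μ/r₂³) = 5.364×10^-5 rad/s.
Angle swept by the target during transfer: ω₂·t = 1.4279 rad = 81.81°.
The lander carrier traverses 180° on the transfer ellipse, so the target must lead by 180° − 81.81° = 98.19°.

φ = 98.19°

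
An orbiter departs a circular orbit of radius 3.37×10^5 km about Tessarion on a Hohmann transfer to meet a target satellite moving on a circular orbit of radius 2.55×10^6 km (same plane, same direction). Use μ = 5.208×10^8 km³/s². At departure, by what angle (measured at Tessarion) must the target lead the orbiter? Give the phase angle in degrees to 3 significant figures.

φ = 103°

Semi-major axis of the transfer orbit: a_t = (3.370×10^5 + 2.550×10^6)/2 = 1.4435×10^6 km.
The half-period of the transfer ellipse is t = π√(a_t³/μ) = 2.387×10^5 s.
Target angular speed ω₂ = √(μ/r₂³) = 5.604×10^-6 rad/s.
Angle swept by the target during transfer: ω₂·t = 1.338 rad = 76.66°.
Arrival is 180° from departure on the ellipse, so φ = 180° − 76.66° = 103°.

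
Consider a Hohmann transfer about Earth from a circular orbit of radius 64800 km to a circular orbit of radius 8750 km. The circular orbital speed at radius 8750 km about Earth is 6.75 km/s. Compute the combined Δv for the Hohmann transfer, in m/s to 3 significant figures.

From the circular-orbit relation v² = μ/r at r = 8750 km: μ = v²r = (6.75)² × 8750 = 3.98672×10^5 km³/s².
Semi-major axis of the transfer orbit: a_t = (64800 + 8750)/2 = 36775 km.
At r₁ the circular-orbit speed is v₁ = √(μ/r₁) = 2.4804 km/s.
Transfer-orbit speed at r₁ (v² = μ(2/r − 1/a)): v_a = √[μ(2/r₁ − 1/a_t)] = 1.2099 km/s.
First burn Δv₁ = |v_a − v₁| = 1.2705 km/s.
At r₂, v₂ = √(μ/r₂) = 6.7500 km/s.
Transfer-orbit speed at r₂: v_p = √[μ(2/r₂ − 1/a_t)] = 8.9601 km/s.
Second burn Δv₂ = |v₂ − v_p| = 2.2101 km/s.
Δv = Δv₁ + Δv₂ = 1.2705 + 2.2101 = 3.481 km/s.

Δv = 3480 m/s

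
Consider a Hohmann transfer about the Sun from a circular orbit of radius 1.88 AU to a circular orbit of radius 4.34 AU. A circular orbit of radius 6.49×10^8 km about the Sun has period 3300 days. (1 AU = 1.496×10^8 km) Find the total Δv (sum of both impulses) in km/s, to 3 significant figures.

Δv = 7.12 km/s

From Kepler's third law T² = 4π²r³/μ at r = 6.49×10^8 km, T = 3300 days = 3300 × 86400 s = 2.8512×10^8 s: μ = 4π²r³/T² = 1.32751×10^11 km³/s².
In km: r₁ = 1.88 × 1.496×10^8 = 2.81248×10^8 km; r₂ = 4.34 × 1.496×10^8 = 6.49264×10^8 km.
Semi-major axis of the transfer orbit: a_t = (2.81248×10^8 + 6.49264×10^8)/2 = 4.65256×10^8 km.
Circular speed at r₁: v₁ = √(μ/r₁) = √(1.32751×10^11/2.81248×10^8) = 21.726 km/s.
Transfer-orbit speed at r₁ (vis-viva): v_p = √[μ(2/r₁ − 1/a_t)] = 25.665 km/s.
First burn Δv₁ = |v_p − v₁| = 3.939 km/s.
Circular speed at r₂: v₂ = √(μ/r₂) = 14.2991 km/s.
Transfer-orbit speed at r₂: v_a = √[μ(2/r₂ − 1/a_t)] = 11.1175 km/s.
Second burn Δv₂ = |v₂ − v_a| = 3.182 km/s.
Δv = Δv₁ + Δv₂ = 3.939 + 3.182 = 7.121 km/s.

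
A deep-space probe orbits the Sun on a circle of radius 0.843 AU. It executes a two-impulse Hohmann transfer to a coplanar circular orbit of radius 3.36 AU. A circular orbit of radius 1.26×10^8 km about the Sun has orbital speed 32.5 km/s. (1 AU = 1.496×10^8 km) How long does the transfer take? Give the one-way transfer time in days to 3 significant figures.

t = 556 days

From the circular-orbit relation v² = μ/r at r = 1.26×10^8 km: μ = v²r = (32.5)² × 1.26×10^8 = 1.33088×10^11 km³/s².
In km: r₁ = 0.843 × 1.496×10^8 = 1.261128×10^8 km; r₂ = 3.36 × 1.496×10^8 = 5.02656×10^8 km.
Semi-major axis of the transfer orbit: a_t = (1.261128×10^8 + 5.02656×10^8)/2 = 3.143844×10^8 km.
By Kepler's third law the transfer-orbit period is T = 2π√(a_t³/μ), so t = T/2 = 4.800×10^7 s.
Converting: 4.800×10^7 s ÷ 86400 s/day = 556 days.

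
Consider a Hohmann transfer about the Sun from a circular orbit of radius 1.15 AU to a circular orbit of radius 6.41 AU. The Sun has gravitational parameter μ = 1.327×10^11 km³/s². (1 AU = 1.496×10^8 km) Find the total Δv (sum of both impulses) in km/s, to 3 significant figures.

In km: r₁ = 1.15 × 1.496×10^8 = 1.7204×10^8 km; r₂ = 6.41 × 1.496×10^8 = 9.58936×10^8 km.
The Hohmann ellipse has a_t = (r₁ + r₂)/2 = 5.65488×10^8 km.
Circular speed at r₁: v₁ = √(μ/r₁) = √(1.327×10^11/1.7204×10^8) = 27.773 km/s.
Transfer-orbit speed at r₁ (vis-viva): v_p = √[μ(2/r₁ − 1/a_t)] = 36.166 km/s.
First burn Δv₁ = |v_p − v₁| = 8.393 km/s.
At r₂, v₂ = √(μ/r₂) = 11.7636 km/s.
Transfer-orbit speed at r₂: v_a = √[μ(2/r₂ − 1/a_t)] = 6.48849 km/s.
Second burn Δv₂ = |v₂ − v_a| = 5.275 km/s.
Total Δv = Δv₁ + Δv₂ = 13.67 km/s.

Δv = 13.7 km/s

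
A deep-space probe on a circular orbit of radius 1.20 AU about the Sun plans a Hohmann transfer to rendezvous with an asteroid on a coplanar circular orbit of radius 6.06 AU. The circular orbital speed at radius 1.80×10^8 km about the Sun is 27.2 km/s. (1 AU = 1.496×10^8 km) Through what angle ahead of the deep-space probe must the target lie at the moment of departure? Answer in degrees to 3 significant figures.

φ = 96.6°

From the circular-orbit relation v² = μ/r at r = 1.80×10^8 km: μ = v²r = (27.2)² × 1.80×10^8 = 1.33171×10^11 km³/s².
In km: r₁ = 1.20 × 1.496×10^8 = 1.7952×10^8 km; r₂ = 6.06 × 1.496×10^8 = 9.06576×10^8 km.
The Hohmann ellipse has a_t = (r₁ + r₂)/2 = 5.43048×10^8 km.
The half-period of the transfer ellipse is t = π√(a_t³/μ) = 1.089437×10^8 s.
Target angular speed ω₂ = √(μ/r₂³) = 1.336900×10^-8 rad/s.
Angle swept by the target during transfer: ω₂·t = 1.456468 rad = 83.449°.
Arrival is 180° from departure on the ellipse, so φ = 180° − 83.449° = 96.6°.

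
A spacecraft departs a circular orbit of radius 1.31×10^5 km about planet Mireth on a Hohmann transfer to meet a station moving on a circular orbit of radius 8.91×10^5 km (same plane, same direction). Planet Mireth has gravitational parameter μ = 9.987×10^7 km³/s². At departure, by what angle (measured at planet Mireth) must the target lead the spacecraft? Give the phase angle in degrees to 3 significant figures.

Transfer-ellipse semi-major axis a_t = (r₁ + r₂)/2 = (1.310×10^5 + 8.910×10^5)/2 = 5.110×10^5 km.
The half-period of the transfer ellipse is t = π√(a_t³/μ) = 1.14832×10^5 s.
Target angular speed ω₂ = √(μ/r₂³) = 1.18823×10^-5 rad/s.
Angle swept by the target during transfer: ω₂·t = 1.3645 rad = 78.18°.
The spacecraft traverses 180° on the transfer ellipse, so the target must lead by 180° − 78.18° = 102°.

φ = 102°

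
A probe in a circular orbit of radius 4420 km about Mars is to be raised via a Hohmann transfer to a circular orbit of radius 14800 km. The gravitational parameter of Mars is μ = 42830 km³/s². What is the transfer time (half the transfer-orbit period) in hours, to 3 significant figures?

t = 3.97 hours

Semi-major axis of the transfer orbit: a_t = (4420 + 14800)/2 = 9610 km.
By Kepler's third law the transfer-orbit period is T = 2π√(a_t³/μ), so t = T/2 = 14300 s.
Converting: 14300 s ÷ 3600 s/hour = 3.97 hours.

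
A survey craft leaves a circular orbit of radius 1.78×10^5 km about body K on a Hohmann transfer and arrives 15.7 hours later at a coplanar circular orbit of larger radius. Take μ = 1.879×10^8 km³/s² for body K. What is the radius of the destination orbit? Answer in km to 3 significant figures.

r₂ = 6.09×10^5 km

Transfer time t = 15.7 hours = 56520 s, and t = π√(a_t³/μ).
So a_t = (μ t²/π²)^(1/3) = (1.879×10^8 × (56520)² / π²)^(1/3) = 3.9326×10^5 km.
Since a_t = (r₁ + r₂)/2, r₂ = 2a_t − r₁ = 2×3.9326×10^5 − 1.780×10^5 = 6.0852×10^5 km.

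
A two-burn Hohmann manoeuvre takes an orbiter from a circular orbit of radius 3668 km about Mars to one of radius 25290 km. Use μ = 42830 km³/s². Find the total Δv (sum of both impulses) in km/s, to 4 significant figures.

Semi-major axis of the transfer orbit: a_t = (3668 + 25290)/2 = 14479 km.
Circular speed at r₁: v₁ = √(μ/r₁) = √(42830/3668) = 3.417 km/s.
Transfer-orbit speed at r₁ (vis-viva): v_p = √[μ(2/r₁ − 1/a_t)] = 4.516 km/s.
First burn Δv₁ = |v_p − v₁| = 1.099 km/s.
At r₂, v₂ = √(μ/r₂) = 1.3014 km/s.
Transfer-orbit speed at r₂: v_a = √[μ(2/r₂ − 1/a_t)] = 0.65501 km/s.
Second burn Δv₂ = |v₂ − v_a| = 0.6464 km/s.
Δv = Δv₁ + Δv₂ = 1.099 + 0.6464 = 1.745 km/s.

Δv = 1.745 km/s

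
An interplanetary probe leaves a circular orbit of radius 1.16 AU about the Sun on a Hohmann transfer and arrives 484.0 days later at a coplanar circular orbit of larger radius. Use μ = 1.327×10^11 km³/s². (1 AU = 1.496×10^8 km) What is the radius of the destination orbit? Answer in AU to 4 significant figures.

r₂ = 2.670 AU

In km: r₁ = 1.16 × 1.496×10^8 = 1.73536×10^8 km.
Transfer time t = 484.0 days = 4.18176×10^7 s, and t = π√(a_t³/μ).
So a_t = (μ t²/π²)^(1/3) = (1.327×10^11 × (4.18176×10^7)² / π²)^(1/3) = 2.8648×10^8 km.
Since a_t = (r₁ + r₂)/2, r₂ = 2a_t − r₁ = 2×2.8648×10^8 − 1.73536×10^8 = 3.99424×10^8 km.
In AU: r₂ = 3.99424×10^8 / 1.496×10^8 = 2.670 AU.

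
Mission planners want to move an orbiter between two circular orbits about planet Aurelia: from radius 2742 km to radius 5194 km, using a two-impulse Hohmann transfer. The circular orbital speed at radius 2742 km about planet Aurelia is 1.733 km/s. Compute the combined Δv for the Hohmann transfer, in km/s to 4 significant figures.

Δv = 0.4622 km/s

From the circular-orbit relation v² = μ/r at r = 2742 km: μ = v²r = (1.733)² × 2742 = 8235.02 km³/s².
Semi-major axis of the transfer orbit: a_t = (2742 + 5194)/2 = 3968 km.
At r₁ the circular-orbit speed is v₁ = √(μ/r₁) = 1.73300 km/s.
Transfer-orbit speed at r₁ (v² = μ(2/r − 1/a)): v_p = √[μ(2/r₁ − 1/a_t)] = 1.98273 km/s.
First burn Δv₁ = |v_p − v₁| = 0.24973 km/s.
At r₂, v₂ = √(μ/r₂) = 1.25916 km/s.
Transfer-orbit speed at r₂: v_a = √[μ(2/r₂ − 1/a_t)] = 1.04672 km/s.
Second burn Δv₂ = |v₂ − v_a| = 0.21244 km/s.
Δv = Δv₁ + Δv₂ = 0.24973 + 0.21244 = 0.4622 km/s.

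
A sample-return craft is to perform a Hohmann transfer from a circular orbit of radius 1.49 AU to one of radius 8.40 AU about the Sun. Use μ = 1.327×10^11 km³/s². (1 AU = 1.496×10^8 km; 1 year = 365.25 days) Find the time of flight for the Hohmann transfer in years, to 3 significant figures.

In km: r₁ = 1.49 × 1.496×10^8 = 2.22904×10^8 km; r₂ = 8.40 × 1.496×10^8 = 1.25664×10^9 km.
The Hohmann ellipse has a_t = (r₁ + r₂)/2 = 7.39772×10^8 km.
Half the transfer-orbit period gives t = π√(a_t³/μ) = 1.735×10^8 s.
Converting: 1.735×10^8 s ÷ 3.15576×10^7 s/year (365.25 × 86400) = 5.50 years.

t = 5.50 years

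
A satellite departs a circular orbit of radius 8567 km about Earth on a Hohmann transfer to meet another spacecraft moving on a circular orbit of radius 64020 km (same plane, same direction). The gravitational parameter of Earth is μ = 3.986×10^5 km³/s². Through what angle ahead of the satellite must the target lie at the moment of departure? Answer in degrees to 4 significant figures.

The Hohmann ellipse has a_t = (r₁ + r₂)/2 = 36293.5 km.
Transfer time t = π√(a_t³/μ) = 34410 s.
Target angular speed ω₂ = √(μ/r₂³) = 3.898×10^-5 rad/s.
Angle swept by the target during transfer: ω₂·t = 1.341 rad = 76.83°.
The satellite traverses 180° on the transfer ellipse, so the target must lead by 180° − 76.83° = 103.2°.

φ = 103.2°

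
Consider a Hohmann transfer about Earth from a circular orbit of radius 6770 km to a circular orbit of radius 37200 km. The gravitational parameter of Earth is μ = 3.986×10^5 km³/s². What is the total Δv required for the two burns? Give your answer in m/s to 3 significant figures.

Transfer-ellipse semi-major axis a_t = (r₁ + r₂)/2 = (6770 + 37200)/2 = 21985 km.
At r₁ the circular-orbit speed is v₁ = √(μ/r₁) = 7.673 km/s.
On the transfer ellipse at r₁, vis-viva equation gives v_p = √[μ(2/r₁ − 1/a_t)] = 9.981 km/s.
First burn Δv₁ = |v_p − v₁| = 2.308 km/s.
Circular speed at r₂: v₂ = √(μ/r₂) = 3.273 km/s.
Transfer-orbit speed at r₂: v_a = √[μ(2/r₂ − 1/a_t)] = 1.816 km/s.
Second burn Δv₂ = |v₂ − v_a| = 1.457 km/s.
Δv = Δv₁ + Δv₂ = 2.308 + 1.457 = 3.765 km/s.

Δv = 3760 m/s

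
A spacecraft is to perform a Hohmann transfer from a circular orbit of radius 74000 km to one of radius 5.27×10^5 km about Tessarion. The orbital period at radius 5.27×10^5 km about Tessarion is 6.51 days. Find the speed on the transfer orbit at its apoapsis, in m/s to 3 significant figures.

From Kepler's third law T² = 4π²r³/μ at r = 5.27×10^5 km, T = 6.51 days = 6.51 × 86400 s = 5.62464×10^5 s: μ = 4π²r³/T² = 1.82643×10^7 km³/s².
Semi-major axis of the transfer orbit: a_t = (74000 + 5.270×10^5)/2 = 3.005×10^5 km.
At apoapsis, r = 5.270×10^5 km.
From the vis-viva equation, v = √[μ(2/r − 1/a_t)] = 2.921 km/s.

v = 2920 m/s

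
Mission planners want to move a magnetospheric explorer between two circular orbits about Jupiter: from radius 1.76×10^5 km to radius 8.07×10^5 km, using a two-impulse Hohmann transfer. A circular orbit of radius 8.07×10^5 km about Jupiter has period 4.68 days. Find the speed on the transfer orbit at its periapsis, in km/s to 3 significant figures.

v = 34.4 km/s

From Kepler's third law T² = 4π²r³/μ at r = 8.07×10^5 km, T = 4.68 days = 4.68 × 86400 s = 4.04352×10^5 s: μ = 4π²r³/T² = 1.26900×10^8 km³/s².
Semi-major axis of the transfer orbit: a_t = (1.760×10^5 + 8.070×10^5)/2 = 4.915×10^5 km.
At periapsis, r = 1.760×10^5 km.
Applying v² = μ(2/r − 1/a_t): v = 34.41 km/s.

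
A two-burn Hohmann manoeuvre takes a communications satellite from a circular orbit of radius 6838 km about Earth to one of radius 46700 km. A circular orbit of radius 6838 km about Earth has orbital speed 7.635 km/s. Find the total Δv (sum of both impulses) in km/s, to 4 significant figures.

From the circular-orbit relation v² = μ/r at r = 6838 km: μ = v²r = (7.635)² × 6838 = 3.98609×10^5 km³/s².
The Hohmann ellipse has a_t = (r₁ + r₂)/2 = 26769 km.
Circular speed at r₁: v₁ = √(μ/r₁) = √(3.98609×10^5/6838) = 7.6350 km/s.
Transfer-orbit speed at r₁ (vis-viva): v_p = √[μ(2/r₁ − 1/a_t)] = 10.084 km/s.
First burn Δv₁ = |v_p − v₁| = 2.449 km/s.
At r₂, v₂ = √(μ/r₂) = 2.922 km/s.
Transfer-orbit speed at r₂: v_a = √[μ(2/r₂ − 1/a_t)] = 1.477 km/s.
Second burn Δv₂ = |v₂ − v_a| = 1.445 km/s.
Δv = Δv₁ + Δv₂ = 2.449 + 1.445 = 3.894 km/s.

Δv = 3.894 km/s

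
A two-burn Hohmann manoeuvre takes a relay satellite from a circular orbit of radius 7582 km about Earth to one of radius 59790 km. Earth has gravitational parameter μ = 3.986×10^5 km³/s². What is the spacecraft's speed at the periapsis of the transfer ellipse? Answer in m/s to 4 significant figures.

Transfer-ellipse semi-major axis a_t = (r₁ + r₂)/2 = (7582 + 59790)/2 = 33686 km.
The periapsis of the transfer ellipse is at r = 7582 km.
From the vis-viva equation, v = √[μ(2/r − 1/a_t)] = 9.660 km/s.

v = 9660 m/s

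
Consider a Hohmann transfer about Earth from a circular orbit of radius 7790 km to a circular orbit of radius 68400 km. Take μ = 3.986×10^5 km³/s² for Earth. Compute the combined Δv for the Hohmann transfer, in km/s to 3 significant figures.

Δv = 3.75 km/s

The Hohmann ellipse has a_t = (r₁ + r₂)/2 = 38095 km.
At r₁ the circular-orbit speed is v₁ = √(μ/r₁) = 7.153 km/s.
Transfer-orbit speed at r₁ (v² = μ(2/r − 1/a)): v_p = √[μ(2/r₁ − 1/a_t)] = 9.585 km/s.
First burn Δv₁ = |v_p − v₁| = 2.432 km/s.
Circular speed at r₂: v₂ = √(μ/r₂) = 2.414 km/s.
Transfer-orbit speed at r₂: v_a = √[μ(2/r₂ − 1/a_t)] = 1.092 km/s.
Second burn Δv₂ = |v₂ − v_a| = 1.322 km/s.
Total Δv = Δv₁ + Δv₂ = 3.754 km/s.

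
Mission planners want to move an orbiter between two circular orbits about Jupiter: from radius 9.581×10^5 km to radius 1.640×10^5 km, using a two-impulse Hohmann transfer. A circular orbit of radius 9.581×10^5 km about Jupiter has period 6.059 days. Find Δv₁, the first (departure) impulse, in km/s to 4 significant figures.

From Kepler's third law T² = 4π²r³/μ at r = 9.581×10^5 km, T = 6.059 days = 6.059 × 86400 s = 5.234976×10^5 s: μ = 4π²r³/T² = 1.26696×10^8 km³/s².
The Hohmann ellipse has a_t = (r₁ + r₂)/2 = 5.6105×10^5 km.
Circular speed at r = 9.581×10^5 km: v_c = √(μ/r) = 11.499 km/s.
Transfer-orbit speed at the same r (vis-viva, a = a_t): v_t = √[μ(2/r − 1/a_t)] = 6.2172 km/s.
Δv₁ = |v_t − v_c| = |6.2172 − 11.499| = 5.282 km/s.

Δv₁ = 5.282 km/s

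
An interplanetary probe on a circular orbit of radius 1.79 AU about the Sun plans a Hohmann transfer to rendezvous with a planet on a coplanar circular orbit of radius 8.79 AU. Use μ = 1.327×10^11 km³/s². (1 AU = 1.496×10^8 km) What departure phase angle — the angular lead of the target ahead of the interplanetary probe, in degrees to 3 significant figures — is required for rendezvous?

In km: r₁ = 1.79 × 1.496×10^8 = 2.67784×10^8 km; r₂ = 8.79 × 1.496×10^8 = 1.314984×10^9 km.
The Hohmann ellipse has a_t = (r₁ + r₂)/2 = 7.91384×10^8 km.
Transfer time t = π√(a_t³/μ) = 1.920×10^8 s.
The target's mean motion on its circular orbit is ω₂ = √(μ/r₂³) = 7.639×10^-9 rad/s.
Angle swept by the target during transfer: ω₂·t = 1.4667 rad = 84.04°.
The interplanetary probe traverses 180° on the transfer ellipse, so the target must lead by 180° − 84.04° = 96.0°.

φ = 96.0°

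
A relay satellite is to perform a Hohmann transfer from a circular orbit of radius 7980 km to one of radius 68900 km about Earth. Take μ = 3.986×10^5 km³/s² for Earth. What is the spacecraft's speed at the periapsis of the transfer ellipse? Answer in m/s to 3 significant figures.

The Hohmann ellipse has a_t = (r₁ + r₂)/2 = 38440 km.
At periapsis, r = 7980 km.
From the vis-viva equation, v = √[μ(2/r − 1/a_t)] = 9.462 km/s.

v = 9460 m/s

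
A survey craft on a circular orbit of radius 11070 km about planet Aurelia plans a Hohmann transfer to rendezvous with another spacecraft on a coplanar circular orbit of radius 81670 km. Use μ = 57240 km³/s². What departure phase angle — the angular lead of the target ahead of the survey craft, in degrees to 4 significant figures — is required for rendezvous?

φ = 103.0°

Transfer-ellipse semi-major axis a_t = (r₁ + r₂)/2 = (11070 + 81670)/2 = 46370 km.
Transfer time t = π√(a_t³/μ) = 1.311×10^5 s.
The target's mean motion on its circular orbit is ω₂ = √(μ/r₂³) = 1.025×10^-5 rad/s.
Angle swept by the target during transfer: ω₂·t = 1.344 rad = 77.01°.
Arrival is 180° from departure on the ellipse, so φ = 180° − 77.01° = 103.0°.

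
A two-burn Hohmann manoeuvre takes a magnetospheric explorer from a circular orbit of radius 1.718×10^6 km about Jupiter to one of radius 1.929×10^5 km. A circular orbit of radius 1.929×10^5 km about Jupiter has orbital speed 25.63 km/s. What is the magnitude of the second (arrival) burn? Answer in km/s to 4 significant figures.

From the circular-orbit relation v² = μ/r at r = 1.929×10^5 km: μ = v²r = (25.63)² × 1.929×10^5 = 1.26715×10^8 km³/s².
Semi-major axis of the transfer orbit: a_t = (1.718×10^6 + 1.929×10^5)/2 = 9.5545×10^5 km.
Circular speed at r = 1.929×10^5 km: v_c = √(μ/r) = 25.630 km/s.
Vis-viva on the transfer ellipse at r = 1.929×10^5 km gives v_t = √[μ(2/r − 1/a_t)] = 34.368 km/s.
Δv₂ = |v_t − v_c| = |34.368 − 25.630| = 8.738 km/s.

Δv₂ = 8.738 km/s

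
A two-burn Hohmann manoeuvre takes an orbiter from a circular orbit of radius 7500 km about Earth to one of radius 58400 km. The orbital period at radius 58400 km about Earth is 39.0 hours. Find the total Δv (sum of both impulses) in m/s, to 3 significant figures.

From Kepler's third law T² = 4π²r³/μ at r = 58400 km, T = 39.0 hours = 39.0 × 3600 s = 1.404×10^5 s: μ = 4π²r³/T² = 3.98900×10^5 km³/s².
Semi-major axis of the transfer orbit: a_t = (7500 + 58400)/2 = 32950 km.
Circular speed at r₁: v₁ = √(μ/r₁) = √(3.98900×10^5/7500) = 7.293 km/s.
On the transfer ellipse at r₁, vis-viva gives v_p = √[μ(2/r₁ − 1/a_t)] = 9.709 km/s.
First burn Δv₁ = |v_p − v₁| = 2.416 km/s.
At r₂, v₂ = √(μ/r₂) = 2.614 km/s.
Transfer-orbit speed at r₂: v_a = √[μ(2/r₂ − 1/a_t)] = 1.247 km/s.
Second burn Δv₂ = |v₂ − v_a| = 1.367 km/s.
Total Δv = Δv₁ + Δv₂ = 3.783 km/s.

Δv = 3780 m/s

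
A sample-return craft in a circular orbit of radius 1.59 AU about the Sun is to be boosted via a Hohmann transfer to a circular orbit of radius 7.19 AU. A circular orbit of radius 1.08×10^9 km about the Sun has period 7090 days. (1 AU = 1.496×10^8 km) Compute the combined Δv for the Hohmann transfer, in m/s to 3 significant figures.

From Kepler's third law T² = 4π²r³/μ at r = 1.08×10^9 km, T = 7090 days = 7090 × 86400 s = 6.12576×10^8 s: μ = 4π²r³/T² = 1.32529×10^11 km³/s².
In km: r₁ = 1.59 × 1.496×10^8 = 2.37864×10^8 km; r₂ = 7.19 × 1.496×10^8 = 1.075624×10^9 km.
Semi-major axis of the transfer orbit: a_t = (2.37864×10^8 + 1.075624×10^9)/2 = 6.56744×10^8 km.
Circular speed at r₁: v₁ = √(μ/r₁) = √(1.32529×10^11/2.37864×10^8) = 23.604 km/s.
Transfer-orbit speed at r₁ (v² = μ(2/r − 1/a)): v_p = √[μ(2/r₁ − 1/a_t)] = 30.208 km/s.
First burn Δv₁ = |v_p − v₁| = 6.604 km/s.
Circular speed at r₂: v₂ = √(μ/r₂) = 11.10 km/s.
Transfer-orbit speed at r₂: v_a = √[μ(2/r₂ − 1/a_t)] = 6.680 km/s.
Second burn Δv₂ = |v₂ − v_a| = 4.420 km/s.
Δv = Δv₁ + Δv₂ = 6.604 + 4.420 = 11.02 km/s.

Δv = 11000 m/s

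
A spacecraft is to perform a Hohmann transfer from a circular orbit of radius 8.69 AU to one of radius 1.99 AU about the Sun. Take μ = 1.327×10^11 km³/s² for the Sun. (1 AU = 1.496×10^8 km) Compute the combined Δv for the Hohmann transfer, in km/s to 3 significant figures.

Δv = 9.76 km/s

In km: r₁ = 8.69 × 1.496×10^8 = 1.300024×10^9 km; r₂ = 1.99 × 1.496×10^8 = 2.97704×10^8 km.
Semi-major axis of the transfer orbit: a_t = (1.300024×10^9 + 2.97704×10^8)/2 = 7.98864×10^8 km.
Circular speed at r₁: v₁ = √(μ/r₁) = √(1.327×10^11/1.300024×10^9) = 10.1032 km/s.
Transfer-orbit speed at r₁ (vis-viva equation): v_a = √[μ(2/r₁ − 1/a_t)] = 6.16759 km/s.
First burn Δv₁ = |v_a − v₁| = 3.936 km/s.
At r₂, v₂ = √(μ/r₂) = 21.11 km/s.
Transfer-orbit speed at r₂: v_p = √[μ(2/r₂ − 1/a_t)] = 26.93 km/s.
Second burn Δv₂ = |v₂ − v_p| = 5.820 km/s.
Total Δv = Δv₁ + Δv₂ = 9.756 km/s.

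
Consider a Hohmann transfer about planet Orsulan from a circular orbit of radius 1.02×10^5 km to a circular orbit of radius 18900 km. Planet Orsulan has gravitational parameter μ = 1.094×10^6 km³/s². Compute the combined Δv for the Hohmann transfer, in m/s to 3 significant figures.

Δv = 3720 m/s

Semi-major axis of the transfer orbit: a_t = (1.020×10^5 + 18900)/2 = 60450 km.
At r₁ the circular-orbit speed is v₁ = √(μ/r₁) = 3.27498 km/s.
Transfer-orbit speed at r₁ (v² = μ(2/r − 1/a)): v_a = √[μ(2/r₁ − 1/a_t)] = 1.83122 km/s.
First burn Δv₁ = |v_a − v₁| = 1.44376 km/s.
Circular speed at r₂: v₂ = √(μ/r₂) = 7.608127 km/s.
Transfer-orbit speed at r₂: v_p = √[μ(2/r₂ − 1/a_t)] = 9.882793 km/s.
Second burn Δv₂ = |v₂ − v_p| = 2.27467 km/s.
Δv = Δv₁ + Δv₂ = 1.44376 + 2.27467 = 3.718 km/s.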